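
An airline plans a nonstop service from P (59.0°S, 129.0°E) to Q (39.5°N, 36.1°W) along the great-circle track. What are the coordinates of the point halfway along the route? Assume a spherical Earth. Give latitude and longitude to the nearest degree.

From cos δ = sin φ₁ sin φ₂ + cos φ₁ cos φ₂ cos Δλ, the central angle is δ ≈ 2.763 rad (158.3°).
Interpolate at f = 1/2 with slerp weights a = sin((1−f)δ)/sin δ ≈ 2.659, b = sin(fδ)/sin δ ≈ 2.659.
p = a·p₁ + b·p₂ ≈ (0.796, -0.145, -0.588); φ = arcsin(p_z) ≈ -36.01°, λ = atan2(p_y, p_x) ≈ -10.30°.

≈ (36°S, 10°W)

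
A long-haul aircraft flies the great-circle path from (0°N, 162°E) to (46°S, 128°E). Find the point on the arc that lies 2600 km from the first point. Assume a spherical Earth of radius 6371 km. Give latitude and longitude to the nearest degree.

The haversine formula gives a central angle δ ≈ 0.957 rad (54.8°) between the endpoints. The total great-circle distance is δ·R ≈ 0.957 × 6371 ≈ 6098 km, so the target fraction is f = 2600/6098 ≈ 0.426.
Interpolate at f ≈ 0.426 with slerp weights a = sin((1−f)δ)/sin δ ≈ 0.638, b = sin(fδ)/sin δ ≈ 0.485.
p = a·p₁ + b·p₂ ≈ (-0.815, 0.463, -0.349); φ = arcsin(p_z) ≈ -20.44°, λ = atan2(p_y, p_x) ≈ 150.39°.

≈ (20°S, 150°E)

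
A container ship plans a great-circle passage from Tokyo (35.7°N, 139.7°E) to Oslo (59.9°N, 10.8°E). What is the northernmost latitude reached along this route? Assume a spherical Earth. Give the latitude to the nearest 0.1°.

≈ 70.9°N

The great circle lies in the plane with unit normal n̂ = (p₁ × p₂)/|p₁ × p₂|.
Here n̂_z ≈ -0.327; the vertex latitude is φ_max = arccos|n̂_z| ≈ 70.9°.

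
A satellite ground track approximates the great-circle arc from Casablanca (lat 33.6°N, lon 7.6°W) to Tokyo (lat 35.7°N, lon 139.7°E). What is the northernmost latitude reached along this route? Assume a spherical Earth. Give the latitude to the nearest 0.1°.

The great circle lies in the plane with unit normal n̂ = (p₁ × p₂)/|p₁ × p₂|.
Here n̂_z ≈ +0.377; the vertex latitude is φ_max = arccos|n̂_z| ≈ 67.9°.

≈ 67.9°N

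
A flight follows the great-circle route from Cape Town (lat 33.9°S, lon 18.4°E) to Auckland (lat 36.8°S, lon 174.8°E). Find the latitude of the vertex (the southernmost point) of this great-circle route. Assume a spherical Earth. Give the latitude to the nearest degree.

The great circle lies in the plane with unit normal n̂ = (p₁ × p₂)/|p₁ × p₂|.
Here n̂_z ≈ +0.277; the vertex latitude is φ_max = arccos|n̂_z| ≈ 73.9°.
Check via Clairaut: cos φ_max = |cos φ₁| · sin C = cos(33.9°)·sin(160.5°) ≈ 0.277, again giving ≈ 73.9°.

≈ 74°S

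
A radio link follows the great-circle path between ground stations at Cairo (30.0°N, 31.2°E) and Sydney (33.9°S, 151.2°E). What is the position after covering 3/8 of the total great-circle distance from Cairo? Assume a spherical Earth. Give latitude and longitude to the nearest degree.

Convert each endpoint to a unit vector on the sphere (x = cos φ cos λ, y = cos φ sin λ, z = sin φ).
The central angle between the endpoints is δ = arccos(p₁·p₂) ≈ 2.263 rad (129.7°).
Interpolate at f = 3/8 with slerp weights a = sin((1−f)δ)/sin δ ≈ 1.283, b = sin(fδ)/sin δ ≈ 0.975.
p = a·p₁ + b·p₂ ≈ (0.242, 0.965, 0.098); φ = arcsin(p_z) ≈ 5.62°, λ = atan2(p_y, p_x) ≈ 75.95°.

≈ 6°N, 76°E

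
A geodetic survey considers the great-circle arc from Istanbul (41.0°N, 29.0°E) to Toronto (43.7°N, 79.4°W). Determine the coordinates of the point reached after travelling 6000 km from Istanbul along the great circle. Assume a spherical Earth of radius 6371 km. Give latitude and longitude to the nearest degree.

≈ 54°N, 54°W

From cos δ = sin φ₁ sin φ₂ + cos φ₁ cos φ₂ cos Δλ, the central angle is δ ≈ 1.286 rad (73.7°). The total great-circle distance is δ·R ≈ 1.286 × 6371 ≈ 8193 km, so the target fraction is f = 6000/8193 ≈ 0.732.
Interpolate at f ≈ 0.732 with slerp weights a = sin((1−f)δ)/sin δ ≈ 0.352, b = sin(fδ)/sin δ ≈ 0.843.
p = a·p₁ + b·p₂ ≈ (0.344, -0.470, 0.813); φ = arcsin(p_z) ≈ 54.37°, λ = atan2(p_y, p_x) ≈ -53.80°.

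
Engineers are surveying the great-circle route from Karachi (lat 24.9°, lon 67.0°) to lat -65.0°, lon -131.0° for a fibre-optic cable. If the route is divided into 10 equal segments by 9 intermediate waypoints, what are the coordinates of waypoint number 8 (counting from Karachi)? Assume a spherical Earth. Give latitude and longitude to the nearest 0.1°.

Write both endpoints as unit vectors p₁, p₂ with components (cos φ cos λ, cos φ sin λ, sin φ).
The central angle between the endpoints is δ = arccos(p₁·p₂) ≈ 2.413 rad (138.3°).
Interpolate at f = 8/10 with slerp weights a = sin((1−f)δ)/sin δ ≈ 0.697, b = sin(fδ)/sin δ ≈ 1.406.
p = a·p₁ + b·p₂ ≈ (-0.143, 0.134, -0.981); φ = arcsin(p_z) ≈ -78.72°, λ = atan2(p_y, p_x) ≈ 136.90°.

≈ lat -78.7°, lon 136.9°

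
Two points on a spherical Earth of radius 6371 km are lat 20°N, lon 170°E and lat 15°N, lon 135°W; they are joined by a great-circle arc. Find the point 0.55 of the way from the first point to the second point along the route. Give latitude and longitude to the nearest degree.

Write both endpoints as unit vectors p₁, p₂ with components (cos φ cos λ, cos φ sin λ, sin φ).
The central angle between the endpoints is δ = arccos(p₁·p₂) ≈ 0.916 rad (52.5°).
Interpolate at f = 0.55 with slerp weights a = sin((1−f)δ)/sin δ ≈ 0.505, b = sin(fδ)/sin δ ≈ 0.609.
p = a·p₁ + b·p₂ ≈ (-0.883, -0.333, 0.330); φ = arcsin(p_z) ≈ 19.28°, λ = atan2(p_y, p_x) ≈ -159.32°.

≈ lat 19°N, lon 159°W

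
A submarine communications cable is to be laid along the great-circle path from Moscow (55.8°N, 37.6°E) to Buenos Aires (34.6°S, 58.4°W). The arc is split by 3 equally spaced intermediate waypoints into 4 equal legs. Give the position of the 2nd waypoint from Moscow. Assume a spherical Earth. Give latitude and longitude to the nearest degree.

Convert each endpoint to a unit vector on the sphere (x = cos φ cos λ, y = cos φ sin λ, z = sin φ).
The central angle between the endpoints is δ = arccos(p₁·p₂) ≈ 2.115 rad (121.2°).
Interpolate at f = 2/4 with slerp weights a = sin((1−f)δ)/sin δ ≈ 1.019, b = sin(fδ)/sin δ ≈ 1.019.
p = a·p₁ + b·p₂ ≈ (0.893, -0.365, 0.264); φ = arcsin(p_z) ≈ 15.31°, λ = atan2(p_y, p_x) ≈ -22.22°.

≈ (15°N, 22°W)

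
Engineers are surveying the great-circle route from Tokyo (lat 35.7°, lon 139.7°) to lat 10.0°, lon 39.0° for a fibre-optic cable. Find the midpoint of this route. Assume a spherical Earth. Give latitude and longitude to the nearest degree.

≈ lat 33°, lon 83°

The haversine formula gives a central angle δ ≈ 1.618 rad (92.7°) between the endpoints.
Interpolate at f = 1/2 with slerp weights a = sin((1−f)δ)/sin δ ≈ 0.724, b = sin(fδ)/sin δ ≈ 0.724.
p = a·p₁ + b·p₂ ≈ (0.106, 0.829, 0.549); φ = arcsin(p_z) ≈ 33.26°, λ = atan2(p_y, p_x) ≈ 82.73°.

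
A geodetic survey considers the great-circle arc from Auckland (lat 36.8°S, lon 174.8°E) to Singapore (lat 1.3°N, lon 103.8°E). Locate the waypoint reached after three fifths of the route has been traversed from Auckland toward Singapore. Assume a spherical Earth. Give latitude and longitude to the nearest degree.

Write both endpoints as unit vectors p₁, p₂ with components (cos φ cos λ, cos φ sin λ, sin φ).
The central angle between the endpoints is δ = arccos(p₁·p₂) ≈ 1.321 rad (75.7°).
Interpolate at f = 3/5 with slerp weights a = sin((1−f)δ)/sin δ ≈ 0.520, b = sin(fδ)/sin δ ≈ 0.735.
p = a·p₁ + b·p₂ ≈ (-0.590, 0.751, -0.295); φ = arcsin(p_z) ≈ -17.16°, λ = atan2(p_y, p_x) ≈ 128.15°.

≈ lat 17°S, lon 128°E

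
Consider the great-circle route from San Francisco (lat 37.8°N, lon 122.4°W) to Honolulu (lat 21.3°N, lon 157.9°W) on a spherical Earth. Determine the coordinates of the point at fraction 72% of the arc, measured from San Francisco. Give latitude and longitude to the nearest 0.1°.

≈ lat 26.8°N, lon 149.1°W

The haversine formula gives a central angle δ ≈ 0.606 rad (34.7°) between the endpoints.
Interpolate at f = 0.72 with slerp weights a = sin((1−f)δ)/sin δ ≈ 0.296, b = sin(fδ)/sin δ ≈ 0.742.
p = a·p₁ + b·p₂ ≈ (-0.766, -0.458, 0.451); φ = arcsin(p_z) ≈ 26.82°, λ = atan2(p_y, p_x) ≈ -149.13°.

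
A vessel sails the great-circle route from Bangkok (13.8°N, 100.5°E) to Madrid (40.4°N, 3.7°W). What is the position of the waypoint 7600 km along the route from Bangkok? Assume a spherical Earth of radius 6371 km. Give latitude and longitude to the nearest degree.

Convert each endpoint to a unit vector on the sphere (x = cos φ cos λ, y = cos φ sin λ, z = sin φ).
The central angle between the endpoints is δ = arccos(p₁·p₂) ≈ 1.598 rad (91.5°). The total great-circle distance is δ·R ≈ 1.598 × 6371 ≈ 10178 km, so the target fraction is f = 7600/10178 ≈ 0.747.
Interpolate at f ≈ 0.747 with slerp weights a = sin((1−f)δ)/sin δ ≈ 0.394, b = sin(fδ)/sin δ ≈ 0.930.
p = a·p₁ + b·p₂ ≈ (0.637, 0.330, 0.697); φ = arcsin(p_z) ≈ 44.15°, λ = atan2(p_y, p_x) ≈ 27.42°.

≈ (44°N, 27°E)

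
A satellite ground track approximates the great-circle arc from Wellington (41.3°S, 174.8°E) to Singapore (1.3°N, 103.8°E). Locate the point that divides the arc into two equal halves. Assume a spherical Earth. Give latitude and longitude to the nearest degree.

Write both endpoints as unit vectors p₁, p₂ with components (cos φ cos λ, cos φ sin λ, sin φ).
The central angle between the endpoints is δ = arccos(p₁·p₂) ≈ 1.339 rad (76.7°).
Interpolate at f = 1/2 with slerp weights a = sin((1−f)δ)/sin δ ≈ 0.638, b = sin(fδ)/sin δ ≈ 0.638.
p = a·p₁ + b·p₂ ≈ (-0.629, 0.663, -0.406); φ = arcsin(p_z) ≈ -23.98°, λ = atan2(p_y, p_x) ≈ 133.52°.

≈ 24°S, 134°E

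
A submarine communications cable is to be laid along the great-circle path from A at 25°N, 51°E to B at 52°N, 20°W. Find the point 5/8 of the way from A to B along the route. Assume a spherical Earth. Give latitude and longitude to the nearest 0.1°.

Write both endpoints as unit vectors p₁, p₂ with components (cos φ cos λ, cos φ sin λ, sin φ).
The central angle between the endpoints is δ = arccos(p₁·p₂) ≈ 1.030 rad (59.0°).
Interpolate at f = 5/8 with slerp weights a = sin((1−f)δ)/sin δ ≈ 0.439, b = sin(fδ)/sin δ ≈ 0.700.
p = a·p₁ + b·p₂ ≈ (0.656, 0.162, 0.737); φ = arcsin(p_z) ≈ 47.51°, λ = atan2(p_y, p_x) ≈ 13.89°.

≈ 47.5°N, 13.9°E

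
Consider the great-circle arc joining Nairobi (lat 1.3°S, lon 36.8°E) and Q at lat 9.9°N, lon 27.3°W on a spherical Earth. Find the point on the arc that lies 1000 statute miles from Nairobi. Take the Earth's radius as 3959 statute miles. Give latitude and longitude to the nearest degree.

Convert each endpoint to a unit vector on the sphere (x = cos φ cos λ, y = cos φ sin λ, z = sin φ).
The central angle between the endpoints is δ = arccos(p₁·p₂) ≈ 1.130 rad (64.8°). The total great-circle distance is δ·R ≈ 1.130 × 3959 ≈ 4475 mi, so the target fraction is f = 1000/4475 ≈ 0.223.
Interpolate at f ≈ 0.223 with slerp weights a = sin((1−f)δ)/sin δ ≈ 0.850, b = sin(fδ)/sin δ ≈ 0.276.
p = a·p₁ + b·p₂ ≈ (0.923, 0.385, 0.028); φ = arcsin(p_z) ≈ 1.62°, λ = atan2(p_y, p_x) ≈ 22.62°.

≈ lat 2°N, lon 23°E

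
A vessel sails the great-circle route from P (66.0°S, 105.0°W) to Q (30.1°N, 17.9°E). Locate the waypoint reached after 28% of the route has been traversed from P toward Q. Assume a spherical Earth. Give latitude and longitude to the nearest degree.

From cos δ = sin φ₁ sin φ₂ + cos φ₁ cos φ₂ cos Δλ, the central angle is δ ≈ 2.277 rad (130.5°).
Interpolate at f = 0.28 with slerp weights a = sin((1−f)δ)/sin δ ≈ 1.312, b = sin(fδ)/sin δ ≈ 0.783.
p = a·p₁ + b·p₂ ≈ (0.506, -0.307, -0.806); φ = arcsin(p_z) ≈ -53.68°, λ = atan2(p_y, p_x) ≈ -31.24°.

≈ (54°S, 31°W)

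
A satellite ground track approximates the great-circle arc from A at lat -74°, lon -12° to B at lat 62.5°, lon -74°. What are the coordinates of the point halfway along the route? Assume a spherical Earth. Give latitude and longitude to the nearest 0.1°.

Write both endpoints as unit vectors p₁, p₂ with components (cos φ cos λ, cos φ sin λ, sin φ).
The central angle between the endpoints is δ = arccos(p₁·p₂) ≈ 2.486 rad (142.5°).
Interpolate at f = 1/2 with slerp weights a = sin((1−f)δ)/sin δ ≈ 1.554, b = sin(fδ)/sin δ ≈ 1.554.
p = a·p₁ + b·p₂ ≈ (0.617, -0.779, -0.115); φ = arcsin(p_z) ≈ -6.62°, λ = atan2(p_y, p_x) ≈ -51.62°.

≈ lat -6.6°, lon -51.6°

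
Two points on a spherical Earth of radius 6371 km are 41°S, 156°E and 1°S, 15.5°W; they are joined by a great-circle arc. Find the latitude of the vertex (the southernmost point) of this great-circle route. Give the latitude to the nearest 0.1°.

The great circle lies in the plane with unit normal n̂ = (p₁ × p₂)/|p₁ × p₂|.
Here n̂_z ≈ -0.164; the vertex latitude is φ_max = arccos|n̂_z| ≈ 80.5°.
Check via Clairaut: cos φ_max = |cos φ₁| · sin C = cos(41.0°)·sin(167.4°) ≈ 0.164, again giving ≈ 80.5°.

≈ 80.5°S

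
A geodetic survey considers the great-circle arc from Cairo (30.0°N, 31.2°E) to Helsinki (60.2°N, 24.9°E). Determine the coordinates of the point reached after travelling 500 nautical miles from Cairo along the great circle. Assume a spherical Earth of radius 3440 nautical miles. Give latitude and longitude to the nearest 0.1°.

≈ (38.3°N, 30.1°E)

Convert each endpoint to a unit vector on the sphere (x = cos φ cos λ, y = cos φ sin λ, z = sin φ).
The central angle between the endpoints is δ = arccos(p₁·p₂) ≈ 0.532 rad (30.5°). The total great-circle distance is δ·R ≈ 0.532 × 3440 ≈ 1831 nmi, so the target fraction is f = 500/1831 ≈ 0.273.
Interpolate at f ≈ 0.273 with slerp weights a = sin((1−f)δ)/sin δ ≈ 0.744, b = sin(fδ)/sin δ ≈ 0.285.
p = a·p₁ + b·p₂ ≈ (0.679, 0.393, 0.619); φ = arcsin(p_z) ≈ 38.27°, λ = atan2(p_y, p_x) ≈ 30.06°.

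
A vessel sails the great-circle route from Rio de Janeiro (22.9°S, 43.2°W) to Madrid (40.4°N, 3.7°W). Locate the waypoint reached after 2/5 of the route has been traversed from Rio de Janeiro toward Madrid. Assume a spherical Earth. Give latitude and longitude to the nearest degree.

≈ 3°N, 29°W

Convert each endpoint to a unit vector on the sphere (x = cos φ cos λ, y = cos φ sin λ, z = sin φ).
The central angle between the endpoints is δ = arccos(p₁·p₂) ≈ 1.277 rad (73.2°).
Interpolate at f = 2/5 with slerp weights a = sin((1−f)δ)/sin δ ≈ 0.725, b = sin(fδ)/sin δ ≈ 0.511.
p = a·p₁ + b·p₂ ≈ (0.875, -0.482, 0.049); φ = arcsin(p_z) ≈ 2.82°, λ = atan2(p_y, p_x) ≈ -28.85°.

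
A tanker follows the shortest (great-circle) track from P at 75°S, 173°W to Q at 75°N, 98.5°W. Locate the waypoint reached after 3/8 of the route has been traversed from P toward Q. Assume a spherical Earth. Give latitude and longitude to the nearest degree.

≈ 19°S, 139°W

Write both endpoints as unit vectors p₁, p₂ with components (cos φ cos λ, cos φ sin λ, sin φ).
The central angle between the endpoints is δ = arccos(p₁·p₂) ≈ 2.727 rad (156.2°).
Interpolate at f = 3/8 with slerp weights a = sin((1−f)δ)/sin δ ≈ 2.458, b = sin(fδ)/sin δ ≈ 2.117.
p = a·p₁ + b·p₂ ≈ (-0.712, -0.619, -0.330); φ = arcsin(p_z) ≈ -19.27°, λ = atan2(p_y, p_x) ≈ -139.00°.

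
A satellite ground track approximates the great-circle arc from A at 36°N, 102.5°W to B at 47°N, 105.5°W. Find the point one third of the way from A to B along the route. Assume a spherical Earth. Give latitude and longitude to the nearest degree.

≈ 40°N, 103°W

Write both endpoints as unit vectors p₁, p₂ with components (cos φ cos λ, cos φ sin λ, sin φ).
The central angle between the endpoints is δ = arccos(p₁·p₂) ≈ 0.196 rad (11.2°).
Interpolate at f = 1/3 with slerp weights a = sin((1−f)δ)/sin δ ≈ 0.669, b = sin(fδ)/sin δ ≈ 0.335.
p = a·p₁ + b·p₂ ≈ (-0.178, -0.749, 0.638); φ = arcsin(p_z) ≈ 39.67°, λ = atan2(p_y, p_x) ≈ -103.39°.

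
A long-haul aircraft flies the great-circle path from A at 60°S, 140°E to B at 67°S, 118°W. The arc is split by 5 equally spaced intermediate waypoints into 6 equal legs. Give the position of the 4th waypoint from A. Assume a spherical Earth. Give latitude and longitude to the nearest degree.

≈ 73°S, 155°W

The haversine formula gives a central angle δ ≈ 0.713 rad (40.8°) between the endpoints.
Interpolate at f = 4/6 with slerp weights a = sin((1−f)δ)/sin δ ≈ 0.360, b = sin(fδ)/sin δ ≈ 0.700.
p = a·p₁ + b·p₂ ≈ (-0.266, -0.126, -0.956); φ = arcsin(p_z) ≈ -72.88°, λ = atan2(p_y, p_x) ≈ -154.72°.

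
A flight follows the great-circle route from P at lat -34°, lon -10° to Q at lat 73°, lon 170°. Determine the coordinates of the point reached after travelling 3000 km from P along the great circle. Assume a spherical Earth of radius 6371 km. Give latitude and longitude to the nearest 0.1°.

≈ lat -7.0°, lon -10.0°

The haversine formula gives a central angle δ ≈ 2.461 rad (141.0°) between the endpoints. The total great-circle distance is δ·R ≈ 2.461 × 6371 ≈ 15678 km, so the target fraction is f = 3000/15678 ≈ 0.191.
Interpolate at f ≈ 0.191 with slerp weights a = sin((1−f)δ)/sin δ ≈ 1.451, b = sin(fδ)/sin δ ≈ 0.721.
p = a·p₁ + b·p₂ ≈ (0.977, -0.172, -0.122); φ = arcsin(p_z) ≈ -7.02°, λ = atan2(p_y, p_x) ≈ -10.00°.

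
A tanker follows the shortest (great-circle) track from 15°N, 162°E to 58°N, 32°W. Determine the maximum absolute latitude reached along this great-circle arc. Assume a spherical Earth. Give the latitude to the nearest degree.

≈ 83°N

The great circle lies in the plane with unit normal n̂ = (p₁ × p₂)/|p₁ × p₂|.
Here n̂_z ≈ +0.129; the vertex latitude is φ_max = arccos|n̂_z| ≈ 82.6°.
Check via Clairaut: cos φ_max = |cos φ₁| · sin C = cos(15.0°)·sin(7.7°) ≈ 0.129, again giving ≈ 82.6°.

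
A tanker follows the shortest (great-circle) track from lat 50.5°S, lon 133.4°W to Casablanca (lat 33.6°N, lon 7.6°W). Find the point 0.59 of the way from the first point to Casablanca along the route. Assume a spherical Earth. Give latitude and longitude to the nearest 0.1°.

The haversine formula gives a central angle δ ≈ 2.399 rad (137.5°) between the endpoints.
Interpolate at f = 0.59 with slerp weights a = sin((1−f)δ)/sin δ ≈ 1.232, b = sin(fδ)/sin δ ≈ 1.462.
p = a·p₁ + b·p₂ ≈ (0.668, -0.730, -0.142); φ = arcsin(p_z) ≈ -8.14°, λ = atan2(p_y, p_x) ≈ -47.53°.

≈ lat 8.1°S, lon 47.5°W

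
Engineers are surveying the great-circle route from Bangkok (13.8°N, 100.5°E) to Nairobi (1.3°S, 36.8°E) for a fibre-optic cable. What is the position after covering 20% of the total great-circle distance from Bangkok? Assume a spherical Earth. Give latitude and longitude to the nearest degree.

≈ 12°N, 87°E

The haversine formula gives a central angle δ ≈ 1.132 rad (64.9°) between the endpoints.
Interpolate at f = 0.20 with slerp weights a = sin((1−f)δ)/sin δ ≈ 0.869, b = sin(fδ)/sin δ ≈ 0.248.
p = a·p₁ + b·p₂ ≈ (0.045, 0.978, 0.202); φ = arcsin(p_z) ≈ 11.64°, λ = atan2(p_y, p_x) ≈ 87.38°.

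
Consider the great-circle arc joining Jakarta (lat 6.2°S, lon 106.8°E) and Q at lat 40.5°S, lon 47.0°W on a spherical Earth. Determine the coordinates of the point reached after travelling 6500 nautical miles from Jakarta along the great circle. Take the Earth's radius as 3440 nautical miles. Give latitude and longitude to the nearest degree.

≈ lat 55°S, lon 28°W

From cos δ = sin φ₁ sin φ₂ + cos φ₁ cos φ₂ cos Δλ, the central angle is δ ≈ 2.225 rad (127.5°). The total great-circle distance is δ·R ≈ 2.225 × 3440 ≈ 7652 nmi, so the target fraction is f = 6500/7652 ≈ 0.849.
Interpolate at f ≈ 0.849 with slerp weights a = sin((1−f)δ)/sin δ ≈ 0.414, b = sin(fδ)/sin δ ≈ 1.196.
p = a·p₁ + b·p₂ ≈ (0.501, -0.271, -0.822); φ = arcsin(p_z) ≈ -55.25°, λ = atan2(p_y, p_x) ≈ -28.40°.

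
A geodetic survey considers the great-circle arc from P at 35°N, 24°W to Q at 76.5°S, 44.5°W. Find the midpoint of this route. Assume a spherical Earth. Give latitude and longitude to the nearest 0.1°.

Convert each endpoint to a unit vector on the sphere (x = cos φ cos λ, y = cos φ sin λ, z = sin φ).
The central angle between the endpoints is δ = arccos(p₁·p₂) ≈ 1.959 rad (112.2°).
Interpolate at f = 1/2 with slerp weights a = sin((1−f)δ)/sin δ ≈ 0.897, b = sin(fδ)/sin δ ≈ 0.897.
p = a·p₁ + b·p₂ ≈ (0.821, -0.446, -0.358); φ = arcsin(p_z) ≈ -20.96°, λ = atan2(p_y, p_x) ≈ -28.50°.

≈ 21.0°S, 28.5°W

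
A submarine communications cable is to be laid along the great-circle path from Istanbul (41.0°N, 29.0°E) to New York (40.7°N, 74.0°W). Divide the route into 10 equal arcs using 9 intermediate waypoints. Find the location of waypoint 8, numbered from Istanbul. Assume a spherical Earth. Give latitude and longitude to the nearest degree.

Convert each endpoint to a unit vector on the sphere (x = cos φ cos λ, y = cos φ sin λ, z = sin φ).
The central angle between the endpoints is δ = arccos(p₁·p₂) ≈ 1.267 rad (72.6°).
Interpolate at f = 8/10 with slerp weights a = sin((1−f)δ)/sin δ ≈ 0.263, b = sin(fδ)/sin δ ≈ 0.889.
p = a·p₁ + b·p₂ ≈ (0.359, -0.552, 0.752); φ = arcsin(p_z) ≈ 48.80°, λ = atan2(p_y, p_x) ≈ -56.94°.

≈ 49°N, 57°W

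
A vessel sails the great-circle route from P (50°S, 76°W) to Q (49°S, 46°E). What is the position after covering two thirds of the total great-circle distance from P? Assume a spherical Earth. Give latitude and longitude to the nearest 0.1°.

Write both endpoints as unit vectors p₁, p₂ with components (cos φ cos λ, cos φ sin λ, sin φ).
The central angle between the endpoints is δ = arccos(p₁·p₂) ≈ 1.208 rad (69.2°).
Interpolate at f = 2/3 with slerp weights a = sin((1−f)δ)/sin δ ≈ 0.419, b = sin(fδ)/sin δ ≈ 0.771.
p = a·p₁ + b·p₂ ≈ (0.417, 0.103, -0.903); φ = arcsin(p_z) ≈ -64.59°, λ = atan2(p_y, p_x) ≈ 13.83°.

≈ (64.6°S, 13.8°E)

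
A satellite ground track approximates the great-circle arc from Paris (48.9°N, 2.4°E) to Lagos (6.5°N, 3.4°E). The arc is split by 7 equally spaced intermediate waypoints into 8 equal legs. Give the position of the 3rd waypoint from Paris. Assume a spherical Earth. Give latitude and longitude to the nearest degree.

≈ (33°N, 3°E)

Write both endpoints as unit vectors p₁, p₂ with components (cos φ cos λ, cos φ sin λ, sin φ).
The central angle between the endpoints is δ = arccos(p₁·p₂) ≈ 0.740 rad (42.4°).
Interpolate at f = 3/8 with slerp weights a = sin((1−f)δ)/sin δ ≈ 0.662, b = sin(fδ)/sin δ ≈ 0.406.
p = a·p₁ + b·p₂ ≈ (0.838, 0.042, 0.545); φ = arcsin(p_z) ≈ 33.00°, λ = atan2(p_y, p_x) ≈ 2.88°.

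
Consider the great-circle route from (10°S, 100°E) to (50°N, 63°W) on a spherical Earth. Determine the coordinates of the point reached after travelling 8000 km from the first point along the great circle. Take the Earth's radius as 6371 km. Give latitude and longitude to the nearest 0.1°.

Convert each endpoint to a unit vector on the sphere (x = cos φ cos λ, y = cos φ sin λ, z = sin φ).
The central angle between the endpoints is δ = arccos(p₁·p₂) ≈ 2.401 rad (137.6°). The total great-circle distance is δ·R ≈ 2.401 × 6371 ≈ 15300 km, so the target fraction is f = 8000/15300 ≈ 0.523.
Interpolate at f ≈ 0.523 with slerp weights a = sin((1−f)δ)/sin δ ≈ 1.351, b = sin(fδ)/sin δ ≈ 1.410.
p = a·p₁ + b·p₂ ≈ (0.180, 0.503, 0.845); φ = arcsin(p_z) ≈ 57.72°, λ = atan2(p_y, p_x) ≈ 70.26°.

≈ (57.7°N, 70.3°E)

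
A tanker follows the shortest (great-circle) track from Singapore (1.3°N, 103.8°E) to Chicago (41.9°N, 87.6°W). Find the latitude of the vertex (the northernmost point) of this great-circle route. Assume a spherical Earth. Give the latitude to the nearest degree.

≈ 78°N

The great circle lies in the plane with unit normal n̂ = (p₁ × p₂)/|p₁ × p₂|.
Here n̂_z ≈ +0.210; the vertex latitude is φ_max = arccos|n̂_z| ≈ 77.9°.
Check via Clairaut: cos φ_max = |cos φ₁| · sin C = cos(1.3°)·sin(12.1°) ≈ 0.210, again giving ≈ 77.9°.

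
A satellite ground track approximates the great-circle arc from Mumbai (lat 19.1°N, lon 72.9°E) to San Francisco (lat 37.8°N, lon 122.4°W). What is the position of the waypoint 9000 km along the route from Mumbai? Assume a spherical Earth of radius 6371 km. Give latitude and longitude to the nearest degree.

Write both endpoints as unit vectors p₁, p₂ with components (cos φ cos λ, cos φ sin λ, sin φ).
The central angle between the endpoints is δ = arccos(p₁·p₂) ≈ 2.117 rad (121.3°). The total great-circle distance is δ·R ≈ 2.117 × 6371 ≈ 13489 km, so the target fraction is f = 9000/13489 ≈ 0.667.
Interpolate at f ≈ 0.667 with slerp weights a = sin((1−f)δ)/sin δ ≈ 0.758, b = sin(fδ)/sin δ ≈ 1.156.
p = a·p₁ + b·p₂ ≈ (-0.279, -0.086, 0.956); φ = arcsin(p_z) ≈ 73.03°, λ = atan2(p_y, p_x) ≈ -162.77°.

≈ lat 73°N, lon 163°W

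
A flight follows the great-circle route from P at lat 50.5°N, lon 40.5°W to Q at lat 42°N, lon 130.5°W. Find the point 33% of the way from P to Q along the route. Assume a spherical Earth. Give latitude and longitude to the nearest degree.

From cos δ = sin φ₁ sin φ₂ + cos φ₁ cos φ₂ cos Δλ, the central angle is δ ≈ 1.028 rad (58.9°).
Interpolate at f = 0.33 with slerp weights a = sin((1−f)δ)/sin δ ≈ 0.742, b = sin(fδ)/sin δ ≈ 0.389.
p = a·p₁ + b·p₂ ≈ (0.171, -0.526, 0.833); φ = arcsin(p_z) ≈ 56.39°, λ = atan2(p_y, p_x) ≈ -71.95°.

≈ lat 56°N, lon 72°W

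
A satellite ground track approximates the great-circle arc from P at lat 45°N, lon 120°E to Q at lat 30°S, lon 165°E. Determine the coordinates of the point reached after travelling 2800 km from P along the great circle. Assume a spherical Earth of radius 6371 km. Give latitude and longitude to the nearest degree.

From cos δ = sin φ₁ sin φ₂ + cos φ₁ cos φ₂ cos Δλ, the central angle is δ ≈ 1.491 rad (85.4°). The total great-circle distance is δ·R ≈ 1.491 × 6371 ≈ 9501 km, so the target fraction is f = 2800/9501 ≈ 0.295.
Interpolate at f ≈ 0.295 with slerp weights a = sin((1−f)δ)/sin δ ≈ 0.871, b = sin(fδ)/sin δ ≈ 0.427.
p = a·p₁ + b·p₂ ≈ (-0.665, 0.629, 0.403); φ = arcsin(p_z) ≈ 23.74°, λ = atan2(p_y, p_x) ≈ 136.59°.

≈ lat 24°N, lon 137°E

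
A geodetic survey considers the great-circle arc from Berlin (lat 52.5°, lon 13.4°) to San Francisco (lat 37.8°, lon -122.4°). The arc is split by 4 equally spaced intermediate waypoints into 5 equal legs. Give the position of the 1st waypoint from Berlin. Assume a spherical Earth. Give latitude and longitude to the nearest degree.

Write both endpoints as unit vectors p₁, p₂ with components (cos φ cos λ, cos φ sin λ, sin φ).
The central angle between the endpoints is δ = arccos(p₁·p₂) ≈ 1.429 rad (81.9°).
Interpolate at f = 1/5 with slerp weights a = sin((1−f)δ)/sin δ ≈ 0.919, b = sin(fδ)/sin δ ≈ 0.285.
p = a·p₁ + b·p₂ ≈ (0.424, -0.060, 0.904); φ = arcsin(p_z) ≈ 64.66°, λ = atan2(p_y, p_x) ≈ -8.10°.

≈ lat 65°, lon -8°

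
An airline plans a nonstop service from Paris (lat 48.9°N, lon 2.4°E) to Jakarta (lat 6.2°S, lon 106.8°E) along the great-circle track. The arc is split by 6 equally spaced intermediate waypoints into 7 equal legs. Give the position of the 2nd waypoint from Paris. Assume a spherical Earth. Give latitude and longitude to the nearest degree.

Convert each endpoint to a unit vector on the sphere (x = cos φ cos λ, y = cos φ sin λ, z = sin φ).
The central angle between the endpoints is δ = arccos(p₁·p₂) ≈ 1.817 rad (104.1°).
Interpolate at f = 2/7 with slerp weights a = sin((1−f)δ)/sin δ ≈ 0.993, b = sin(fδ)/sin δ ≈ 0.512.
p = a·p₁ + b·p₂ ≈ (0.505, 0.514, 0.693); φ = arcsin(p_z) ≈ 43.87°, λ = atan2(p_y, p_x) ≈ 45.51°.

≈ lat 44°N, lon 46°E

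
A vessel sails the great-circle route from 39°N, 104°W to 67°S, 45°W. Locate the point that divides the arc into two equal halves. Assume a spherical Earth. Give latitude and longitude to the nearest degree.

Write both endpoints as unit vectors p₁, p₂ with components (cos φ cos λ, cos φ sin λ, sin φ).
The central angle between the endpoints is δ = arccos(p₁·p₂) ≈ 2.007 rad (115.0°).
Interpolate at f = 1/2 with slerp weights a = sin((1−f)δ)/sin δ ≈ 0.931, b = sin(fδ)/sin δ ≈ 0.931.
p = a·p₁ + b·p₂ ≈ (0.082, -0.959, -0.271); φ = arcsin(p_z) ≈ -15.73°, λ = atan2(p_y, p_x) ≈ -85.10°.

≈ 16°S, 85°W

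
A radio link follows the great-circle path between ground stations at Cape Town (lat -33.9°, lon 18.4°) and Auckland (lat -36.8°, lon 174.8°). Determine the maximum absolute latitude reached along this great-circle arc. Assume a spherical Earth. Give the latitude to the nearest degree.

The great circle lies in the plane with unit normal n̂ = (p₁ × p₂)/|p₁ × p₂|.
Here n̂_z ≈ +0.277; the vertex latitude is φ_max = arccos|n̂_z| ≈ 73.9°.
Check via Clairaut: cos φ_max = |cos φ₁| · sin C = cos(33.9°)·sin(160.5°) ≈ 0.277, again giving ≈ 73.9°.

≈ -74°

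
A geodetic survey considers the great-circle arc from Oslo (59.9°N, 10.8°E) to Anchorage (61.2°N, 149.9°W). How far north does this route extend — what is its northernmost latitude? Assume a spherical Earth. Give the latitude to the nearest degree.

≈ 85°N

The great circle lies in the plane with unit normal n̂ = (p₁ × p₂)/|p₁ × p₂|.
Here n̂_z ≈ -0.094; the vertex latitude is φ_max = arccos|n̂_z| ≈ 84.6°.
Check via Clairaut: cos φ_max = |cos φ₁| · sin C = cos(59.9°)·sin(10.8°) ≈ 0.094, again giving ≈ 84.6°.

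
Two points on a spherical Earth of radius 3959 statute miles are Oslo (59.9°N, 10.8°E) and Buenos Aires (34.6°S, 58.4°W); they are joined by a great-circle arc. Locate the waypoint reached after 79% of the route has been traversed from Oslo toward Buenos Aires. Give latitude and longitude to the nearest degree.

≈ 14°S, 47°W

Convert each endpoint to a unit vector on the sphere (x = cos φ cos λ, y = cos φ sin λ, z = sin φ).
The central angle between the endpoints is δ = arccos(p₁·p₂) ≈ 1.923 rad (110.2°).
Interpolate at f = 0.79 with slerp weights a = sin((1−f)δ)/sin δ ≈ 0.419, b = sin(fδ)/sin δ ≈ 1.064.
p = a·p₁ + b·p₂ ≈ (0.665, -0.707, -0.242); φ = arcsin(p_z) ≈ -14.00°, λ = atan2(p_y, p_x) ≈ -46.73°.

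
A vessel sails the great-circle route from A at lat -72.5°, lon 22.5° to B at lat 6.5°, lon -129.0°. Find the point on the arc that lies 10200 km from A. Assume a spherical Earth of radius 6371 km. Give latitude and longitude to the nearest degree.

≈ lat -13°, lon -126°

Convert each endpoint to a unit vector on the sphere (x = cos φ cos λ, y = cos φ sin λ, z = sin φ).
The central angle between the endpoints is δ = arccos(p₁·p₂) ≈ 1.950 rad (111.7°). The total great-circle distance is δ·R ≈ 1.950 × 6371 ≈ 12426 km, so the target fraction is f = 10200/12426 ≈ 0.821.
Interpolate at f ≈ 0.821 with slerp weights a = sin((1−f)δ)/sin δ ≈ 0.369, b = sin(fδ)/sin δ ≈ 1.076.
p = a·p₁ + b·p₂ ≈ (-0.570, -0.789, -0.230); φ = arcsin(p_z) ≈ -13.28°, λ = atan2(p_y, p_x) ≈ -125.89°.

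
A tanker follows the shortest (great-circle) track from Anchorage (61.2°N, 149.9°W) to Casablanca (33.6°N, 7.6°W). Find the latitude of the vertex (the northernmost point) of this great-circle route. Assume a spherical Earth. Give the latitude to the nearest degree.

The great circle lies in the plane with unit normal n̂ = (p₁ × p₂)/|p₁ × p₂|.
Here n̂_z ≈ +0.249; the vertex latitude is φ_max = arccos|n̂_z| ≈ 75.6°.
Check via Clairaut: cos φ_max = |cos φ₁| · sin C = cos(61.2°)·sin(31.1°) ≈ 0.249, again giving ≈ 75.6°.

≈ 76°N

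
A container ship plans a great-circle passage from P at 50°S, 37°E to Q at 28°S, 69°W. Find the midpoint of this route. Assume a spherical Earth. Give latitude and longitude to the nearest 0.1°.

≈ 52.8°S, 27.8°W

The haversine formula gives a central angle δ ≈ 1.366 rad (78.3°) between the endpoints.
Interpolate at f = 1/2 with slerp weights a = sin((1−f)δ)/sin δ ≈ 0.645, b = sin(fδ)/sin δ ≈ 0.645.
p = a·p₁ + b·p₂ ≈ (0.535, -0.282, -0.796); φ = arcsin(p_z) ≈ -52.79°, λ = atan2(p_y, p_x) ≈ -27.80°.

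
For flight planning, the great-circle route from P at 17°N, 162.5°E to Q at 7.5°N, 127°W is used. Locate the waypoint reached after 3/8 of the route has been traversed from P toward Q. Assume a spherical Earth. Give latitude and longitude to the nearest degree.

≈ 16°N, 170°W

Convert each endpoint to a unit vector on the sphere (x = cos φ cos λ, y = cos φ sin λ, z = sin φ).
The central angle between the endpoints is δ = arccos(p₁·p₂) ≈ 1.208 rad (69.2°).
Interpolate at f = 3/8 with slerp weights a = sin((1−f)δ)/sin δ ≈ 0.733, b = sin(fδ)/sin δ ≈ 0.468.
p = a·p₁ + b·p₂ ≈ (-0.948, -0.160, 0.275); φ = arcsin(p_z) ≈ 15.99°, λ = atan2(p_y, p_x) ≈ -170.42°.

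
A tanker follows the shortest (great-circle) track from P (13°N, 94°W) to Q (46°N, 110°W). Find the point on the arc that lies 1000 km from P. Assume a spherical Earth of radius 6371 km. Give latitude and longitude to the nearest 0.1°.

Convert each endpoint to a unit vector on the sphere (x = cos φ cos λ, y = cos φ sin λ, z = sin φ).
The central angle between the endpoints is δ = arccos(p₁·p₂) ≈ 0.622 rad (35.7°). The total great-circle distance is δ·R ≈ 0.622 × 6371 ≈ 3966 km, so the target fraction is f = 1000/3966 ≈ 0.252.
Interpolate at f ≈ 0.252 with slerp weights a = sin((1−f)δ)/sin δ ≈ 0.770, b = sin(fδ)/sin δ ≈ 0.268.
p = a·p₁ + b·p₂ ≈ (-0.116, -0.923, 0.366); φ = arcsin(p_z) ≈ 21.47°, λ = atan2(p_y, p_x) ≈ -97.16°.

≈ (21.5°N, 97.2°W)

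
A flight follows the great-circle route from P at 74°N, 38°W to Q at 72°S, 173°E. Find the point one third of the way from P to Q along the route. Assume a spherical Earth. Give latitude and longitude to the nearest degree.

From cos δ = sin φ₁ sin φ₂ + cos φ₁ cos φ₂ cos Δλ, the central angle is δ ≈ 2.982 rad (170.8°).
Interpolate at f = 1/3 with slerp weights a = sin((1−f)δ)/sin δ ≈ 5.739, b = sin(fδ)/sin δ ≈ 5.260.
p = a·p₁ + b·p₂ ≈ (-0.367, -0.776, 0.513); φ = arcsin(p_z) ≈ 30.89°, λ = atan2(p_y, p_x) ≈ -115.32°.

≈ 31°N, 115°W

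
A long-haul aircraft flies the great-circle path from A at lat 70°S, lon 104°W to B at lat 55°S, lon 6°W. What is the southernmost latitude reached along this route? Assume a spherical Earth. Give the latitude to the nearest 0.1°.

The great circle lies in the plane with unit normal n̂ = (p₁ × p₂)/|p₁ × p₂|.
Here n̂_z ≈ +0.290; the vertex latitude is φ_max = arccos|n̂_z| ≈ 73.1°.

≈ 73.1°S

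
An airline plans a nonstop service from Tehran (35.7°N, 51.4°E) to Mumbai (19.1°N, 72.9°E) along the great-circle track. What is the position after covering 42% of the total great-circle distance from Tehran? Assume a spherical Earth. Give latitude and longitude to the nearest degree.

≈ (29°N, 61°E)

From cos δ = sin φ₁ sin φ₂ + cos φ₁ cos φ₂ cos Δλ, the central angle is δ ≈ 0.440 rad (25.2°).
Interpolate at f = 0.42 with slerp weights a = sin((1−f)δ)/sin δ ≈ 0.593, b = sin(fδ)/sin δ ≈ 0.431.
p = a·p₁ + b·p₂ ≈ (0.420, 0.766, 0.487); φ = arcsin(p_z) ≈ 29.14°, λ = atan2(p_y, p_x) ≈ 61.25°.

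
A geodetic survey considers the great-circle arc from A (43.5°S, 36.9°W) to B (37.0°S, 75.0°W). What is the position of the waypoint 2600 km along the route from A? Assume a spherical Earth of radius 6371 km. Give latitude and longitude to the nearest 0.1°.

Write both endpoints as unit vectors p₁, p₂ with components (cos φ cos λ, cos φ sin λ, sin φ).
The central angle between the endpoints is δ = arccos(p₁·p₂) ≈ 0.515 rad (29.5°). The total great-circle distance is δ·R ≈ 0.515 × 6371 ≈ 3283 km, so the target fraction is f = 2600/3283 ≈ 0.792.
Interpolate at f ≈ 0.792 with slerp weights a = sin((1−f)δ)/sin δ ≈ 0.217, b = sin(fδ)/sin δ ≈ 0.805.
p = a·p₁ + b·p₂ ≈ (0.292, -0.716, -0.634); φ = arcsin(p_z) ≈ -39.35°, λ = atan2(p_y, p_x) ≈ -67.78°.

≈ (39.4°S, 67.8°W)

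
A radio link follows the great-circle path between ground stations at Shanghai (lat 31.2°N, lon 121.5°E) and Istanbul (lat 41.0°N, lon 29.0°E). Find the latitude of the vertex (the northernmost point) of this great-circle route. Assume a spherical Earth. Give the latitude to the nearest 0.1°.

≈ 47.3°N

The great circle lies in the plane with unit normal n̂ = (p₁ × p₂)/|p₁ × p₂|.
Here n̂_z ≈ -0.679; the vertex latitude is φ_max = arccos|n̂_z| ≈ 47.3°.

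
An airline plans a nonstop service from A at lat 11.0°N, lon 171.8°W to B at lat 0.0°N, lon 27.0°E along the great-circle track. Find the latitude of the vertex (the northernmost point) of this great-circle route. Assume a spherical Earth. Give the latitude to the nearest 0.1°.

≈ 31.1°N

The great circle lies in the plane with unit normal n̂ = (p₁ × p₂)/|p₁ × p₂|.
Here n̂_z ≈ -0.856; the vertex latitude is φ_max = arccos|n̂_z| ≈ 31.1°.
Check via Clairaut: cos φ_max = |cos φ₁| · sin C = cos(11.0°)·sin(60.7°) ≈ 0.856, again giving ≈ 31.1°.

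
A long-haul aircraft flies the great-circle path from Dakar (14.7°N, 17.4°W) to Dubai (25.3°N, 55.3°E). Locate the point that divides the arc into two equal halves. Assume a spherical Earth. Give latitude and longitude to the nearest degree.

Write both endpoints as unit vectors p₁, p₂ with components (cos φ cos λ, cos φ sin λ, sin φ).
The central angle between the endpoints is δ = arccos(p₁·p₂) ≈ 1.193 rad (68.4°).
Interpolate at f = 1/2 with slerp weights a = sin((1−f)δ)/sin δ ≈ 0.604, b = sin(fδ)/sin δ ≈ 0.604.
p = a·p₁ + b·p₂ ≈ (0.869, 0.274, 0.412); φ = arcsin(p_z) ≈ 24.31°, λ = atan2(p_y, p_x) ≈ 17.53°.

≈ (24°N, 18°E)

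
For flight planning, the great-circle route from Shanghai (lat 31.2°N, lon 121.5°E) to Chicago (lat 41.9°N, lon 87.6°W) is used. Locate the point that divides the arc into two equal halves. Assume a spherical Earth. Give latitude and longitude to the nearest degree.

Convert each endpoint to a unit vector on the sphere (x = cos φ cos λ, y = cos φ sin λ, z = sin φ).
The central angle between the endpoints is δ = arccos(p₁·p₂) ≈ 1.783 rad (102.1°).
Interpolate at f = 1/2 with slerp weights a = sin((1−f)δ)/sin δ ≈ 0.796, b = sin(fδ)/sin δ ≈ 0.796.
p = a·p₁ + b·p₂ ≈ (-0.331, -0.011, 0.944); φ = arcsin(p_z) ≈ 70.67°, λ = atan2(p_y, p_x) ≈ -178.02°.

≈ lat 71°N, lon 178°W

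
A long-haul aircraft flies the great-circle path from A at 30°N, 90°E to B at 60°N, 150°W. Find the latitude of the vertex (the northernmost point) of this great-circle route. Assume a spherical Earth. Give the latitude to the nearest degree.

The great circle lies in the plane with unit normal n̂ = (p₁ × p₂)/|p₁ × p₂|.
Here n̂_z ≈ +0.384; the vertex latitude is φ_max = arccos|n̂_z| ≈ 67.4°.

≈ 67°N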